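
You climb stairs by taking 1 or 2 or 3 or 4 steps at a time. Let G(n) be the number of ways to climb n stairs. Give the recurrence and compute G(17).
Condition on the size of the last step (1 to 4): before it there were n-1, …, n-4 stairs climbed, and these cases are disjoint, so G(n) = G(n-1) + G(n-2) + G(n-3) + G(n-4) (order-4 linear recurrence).
Initial conditions by direct count (compositions of i into parts ≤ 4): G(1) = 1; G(2) = 2; G(3) = 4; G(4) = 8.
Iterating the recurrence: G(5) = 15, G(6) = 29, G(7) = 56, G(8) = 108, G(9) = 208, G(10) = 401, G(11) = 773, G(12) = 1490, G(13) = 2872, G(14) = 5536, G(15) = 10671, G(16) = 20569, G(17) = 39648.

G(n) = G(n-1) + G(n-2) + G(n-3) + G(n-4), G(1) = 1, G(2) = 2, G(3) = 4, G(4) = 8; G(17) = 39648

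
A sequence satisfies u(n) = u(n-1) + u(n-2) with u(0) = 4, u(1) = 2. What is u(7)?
Computing the sequence terms:
4, 2, 6, 8, 14, 22, 36, 58

58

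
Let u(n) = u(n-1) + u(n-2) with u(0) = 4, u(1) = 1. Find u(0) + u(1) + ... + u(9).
Computing the sequence terms: 4, 1, 5, 6, 11, 17, 28, 45, 73, 118
Adding these values together:

308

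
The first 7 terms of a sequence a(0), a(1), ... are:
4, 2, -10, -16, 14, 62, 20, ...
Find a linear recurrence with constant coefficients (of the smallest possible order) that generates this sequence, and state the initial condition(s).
Look for the lowest-order linear relation among consecutive terms.
Observation: a(n) - 1·a(n-1) - (-3)·a(n-2) = 0 holds for the shown terms, and no order-1 relation a(n) = α·a(n-1) + β fits.
Check at n=3: 1·-10 + (-3)·2 = -16. ✓

a(n) = a(n-1) - 3a(n-2), a(0) = 4, a(1) = 2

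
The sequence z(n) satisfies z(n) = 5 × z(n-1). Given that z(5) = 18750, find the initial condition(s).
In general z(n) = 5ⁿ · z(0). At n = 5: z(0) = z(5) / 5^5 = 18750 / 3125 = 6.

z(0) = 6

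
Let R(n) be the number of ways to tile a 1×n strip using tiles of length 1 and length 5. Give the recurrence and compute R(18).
Condition on the last tile: it has length 1 (leaving a 1×(n-1) strip) or length 5 (leaving a 1×(n-5) strip), so R(n) = R(n-1) + R(n-5) (order-5 linear recurrence).
For 0 ≤ i < 5 only unit tiles fit, so R(i) = 1.
Iterating the recurrence: R(5) = 2, R(6) = 3, R(7) = 4, R(8) = 5, R(9) = 6, R(10) = 8, R(11) = 11, R(12) = 15, R(13) = 20, R(14) = 26, R(15) = 34, R(16) = 45, R(17) = 60, R(18) = 80.

R(n) = R(n-1) + R(n-5), with R(i) = 1 for 0 ≤ i < 5; R(18) = 80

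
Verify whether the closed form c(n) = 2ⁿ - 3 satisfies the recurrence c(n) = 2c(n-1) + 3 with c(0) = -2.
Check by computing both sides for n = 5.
From the recurrence with c(0) = -2:
  c(0) = -2, c(1) = -1, c(2) = 1, c(3) = 5, c(4) = 13, c(5) = 29
  so the recurrence gives c(5) = 29.
From the proposed closed form c(n) = 2ⁿ - 3:
  c(5) = 29.
Both sides give 29 at n = 5, and the initial condition(s) match, so the closed form is consistent.

Yes, the closed form is correct.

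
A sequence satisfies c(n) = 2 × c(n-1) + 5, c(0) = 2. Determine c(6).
Computing step by step:
c(0) = 2
c(1) = 2 × 2 + 5 = 9
c(2) = 2 × 9 + 5 = 23
c(3) = 2 × 23 + 5 = 51
c(4) = 2 × 51 + 5 = 107
c(5) = 2 × 107 + 5 = 219
c(6) = 2 × 219 + 5 = 443

443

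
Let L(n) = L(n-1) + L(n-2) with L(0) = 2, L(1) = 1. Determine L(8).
Computing the sequence terms:
2, 1, 3, 4, 7, 11, 18, 29, 47

47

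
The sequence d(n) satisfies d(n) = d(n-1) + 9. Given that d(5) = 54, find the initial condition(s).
d(5) = d(0) + 5·9, so d(0) = 54 - 45 = 9.

d(0) = 9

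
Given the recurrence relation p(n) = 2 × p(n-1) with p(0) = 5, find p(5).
Computing step by step:
p(0) = 5
p(1) = 2 × 5 = 10
p(2) = 2 × 10 = 20
p(3) = 2 × 20 = 40
p(4) = 2 × 40 = 80
p(5) = 2 × 80 = 160

160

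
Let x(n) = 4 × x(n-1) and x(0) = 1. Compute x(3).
Computing step by step:
x(0) = 1
x(1) = 4 × 1 = 4
x(2) = 4 × 4 = 16
x(3) = 4 × 16 = 64

64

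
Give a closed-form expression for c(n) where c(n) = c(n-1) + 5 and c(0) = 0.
Recurrence: c(n) = c(n-1) + 5, initial: c(0) = 0.
Each step adds 5, so c(n) = c(0) + 5n = 5n.

c(n) = 5n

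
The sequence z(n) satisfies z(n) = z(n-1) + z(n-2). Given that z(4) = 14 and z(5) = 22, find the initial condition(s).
Work backwards using z(k) = z(k+2) - z(k+1):
z(3) = z(5) - z(4) = 22 - 14 = 8
z(2) = z(4) - z(3) = 14 - 8 = 6
z(1) = z(3) - z(2) = 8 - 6 = 2
z(0) = z(2) - z(1) = 6 - 2 = 4

z(0) = 4, z(1) = 2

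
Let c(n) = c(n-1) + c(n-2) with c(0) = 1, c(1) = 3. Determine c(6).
Computing the sequence terms:
1, 3, 4, 7, 11, 18, 29

29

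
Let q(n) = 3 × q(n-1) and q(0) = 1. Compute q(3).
Computing step by step:
q(0) = 1
q(1) = 3 × 1 = 3
q(2) = 3 × 3 = 9
q(3) = 3 × 9 = 27

27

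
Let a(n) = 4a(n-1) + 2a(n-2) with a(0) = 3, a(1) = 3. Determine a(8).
Computing the sequence terms:
3, 3, 18, 78, 348, 1548, 6888, 30648, 136368

136368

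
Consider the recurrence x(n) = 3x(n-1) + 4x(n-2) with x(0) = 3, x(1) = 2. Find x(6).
Computing the sequence terms:
3, 2, 18, 62, 258, 1022, 4098

4098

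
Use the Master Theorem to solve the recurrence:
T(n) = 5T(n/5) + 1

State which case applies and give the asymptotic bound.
Master Theorem template: T(n) = a·T(n/b) + f(n).
Here: a=5, b=5, f(n)=1
Compute log_b(a) = log_5(5) = 1.
f(n) = 1 = O(n^(1-ε)) with ε = 1. Case 1: T(n) = Θ(n^log_b(a)) = Θ(n).

Case 1: T(n) = Θ(n)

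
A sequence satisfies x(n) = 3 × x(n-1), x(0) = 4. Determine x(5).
Computing step by step:
x(0) = 4
x(1) = 3 × 4 = 12
x(2) = 3 × 12 = 36
x(3) = 3 × 36 = 108
x(4) = 3 × 108 = 324
x(5) = 3 × 324 = 972

972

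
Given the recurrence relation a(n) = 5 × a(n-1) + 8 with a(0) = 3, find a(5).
Computing step by step:
a(0) = 3
a(1) = 5 × 3 + 8 = 23
a(2) = 5 × 23 + 8 = 123
a(3) = 5 × 123 + 8 = 623
a(4) = 5 × 623 + 8 = 3123
a(5) = 5 × 3123 + 8 = 15623

15623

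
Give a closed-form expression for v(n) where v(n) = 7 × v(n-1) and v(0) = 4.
Recurrence: v(n) = 7 × v(n-1), initial: v(0) = 4.
Each term is 7 times the previous, so this is geometric with ratio 7. After n steps: v(n) = v(0)·7ⁿ = 4·7ⁿ.

v(n) = 4·7ⁿ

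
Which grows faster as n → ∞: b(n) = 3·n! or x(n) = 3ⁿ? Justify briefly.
Comparing growth rates:
Growth-rate hierarchy: log n ≺ any polynomial ≺ any exponential cⁿ (c>1) ≺ n! ≺ nⁿ.
factorial dominates exponential base 3 asymptotically.

b(n) grows faster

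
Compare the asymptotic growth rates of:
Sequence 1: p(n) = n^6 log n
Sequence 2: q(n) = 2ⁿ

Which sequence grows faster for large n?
Comparing growth rates:
Growth-rate hierarchy: log n ≺ any polynomial ≺ any exponential cⁿ (c>1) ≺ n! ≺ nⁿ.
exponential base 2 dominates polynomial degree 6 (with log factor) asymptotically.

q(n) grows faster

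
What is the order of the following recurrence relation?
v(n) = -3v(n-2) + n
The order is the largest lag k for which v(n-k) appears. Here the deepest term is v(n-2) (the n term is non-homogeneous and does not affect the order), so the order is 2.

Order 2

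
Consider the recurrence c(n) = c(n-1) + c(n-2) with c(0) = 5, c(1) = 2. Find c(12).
Computing the sequence terms:
5, 2, 7, 9, 16, 25, 41, 66, 107, 173, 280, 453, 733

733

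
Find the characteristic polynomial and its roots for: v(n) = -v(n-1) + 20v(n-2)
Substitute v(n) = rⁿ and divide through by rⁿ⁻²: r² + r - 20 = 0
Factor: (r - 4)(r + 5) = 0, so r = 4, -5.
General solution: v(n) = A·4ⁿ + B·(-5)ⁿ

Characteristic: r² + r - 20 = 0, Roots: r = 4, -5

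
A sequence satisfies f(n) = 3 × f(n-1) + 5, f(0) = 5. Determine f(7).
Computing step by step:
f(0) = 5
f(1) = 3 × 5 + 5 = 20
f(2) = 3 × 20 + 5 = 65
f(3) = 3 × 65 + 5 = 200
f(4) = 3 × 200 + 5 = 605
f(5) = 3 × 605 + 5 = 1820
f(6) = 3 × 1820 + 5 = 5465
f(7) = 3 × 5465 + 5 = 16400

16400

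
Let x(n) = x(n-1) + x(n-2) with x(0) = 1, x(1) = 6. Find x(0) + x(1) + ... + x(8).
Computing the sequence terms: 1, 6, 7, 13, 20, 33, 53, 86, 139
Adding these values together:

358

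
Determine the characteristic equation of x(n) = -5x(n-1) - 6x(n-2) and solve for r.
Substitute x(n) = rⁿ and divide through by rⁿ⁻²: r² + 5r + 6 = 0
Factor: (r + 2)(r + 3) = 0, so r = -2, -3.
General solution: x(n) = A·(-2)ⁿ + B·(-3)ⁿ

Characteristic: r² + 5r + 6 = 0, Roots: r = -2, -3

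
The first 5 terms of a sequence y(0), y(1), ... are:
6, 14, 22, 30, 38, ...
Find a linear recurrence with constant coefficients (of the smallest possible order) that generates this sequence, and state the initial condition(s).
Look for the lowest-order linear relation among consecutive terms.
Observation: consecutive differences are constant (= 8).
Check at n=2: 1·14 + 8 = 22. ✓

y(n) = y(n-1) + 8, y(0) = 6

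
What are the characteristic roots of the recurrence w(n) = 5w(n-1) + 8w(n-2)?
Substitute w(n) = rⁿ and divide through by rⁿ⁻²: r² - 5r - 8 = 0
Discriminant: 5² + 4·8 = 57, not a perfect square, so by the quadratic formula r = (5 ± √57)/2.
General solution: w(n) = A·r₁ⁿ + B·r₂ⁿ where r₁,r₂ = (5 ± √57)/2

Characteristic: r² - 5r - 8 = 0, Roots: r = (5 ± √57)/2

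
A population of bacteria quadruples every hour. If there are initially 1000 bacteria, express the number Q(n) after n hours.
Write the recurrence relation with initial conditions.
Each hour multiplies the count by 4, so the count after n hours depends only on the count after n-1 hours: Q(n) = 4 × Q(n-1). The starting count gives Q(0) = 1000.
Unrolling n times gives the closed form Q(n) = 1000 × 4ⁿ.

Q(n) = 4 × Q(n-1), Q(0) = 1000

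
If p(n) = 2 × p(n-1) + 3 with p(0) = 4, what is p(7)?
Computing step by step:
p(0) = 4
p(1) = 2 × 4 + 3 = 11
p(2) = 2 × 11 + 3 = 25
p(3) = 2 × 25 + 3 = 53
p(4) = 2 × 53 + 3 = 109
p(5) = 2 × 109 + 3 = 221
p(6) = 2 × 221 + 3 = 445
p(7) = 2 × 445 + 3 = 893

893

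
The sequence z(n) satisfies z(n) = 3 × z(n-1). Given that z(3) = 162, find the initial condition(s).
In general z(n) = 3ⁿ · z(0). At n = 3: z(0) = z(3) / 3^3 = 162 / 27 = 6.

z(0) = 6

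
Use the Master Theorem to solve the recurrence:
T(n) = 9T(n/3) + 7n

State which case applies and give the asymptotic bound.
Master Theorem template: T(n) = a·T(n/b) + f(n).
Here: a=9, b=3, f(n)=7n
Compute log_b(a) = log_3(9) = 2.
f(n) = 7n = O(n^(2-ε)) with ε = 1. Case 1: T(n) = Θ(n^log_b(a)) = Θ(n^2).

Case 1: T(n) = Θ(n^2)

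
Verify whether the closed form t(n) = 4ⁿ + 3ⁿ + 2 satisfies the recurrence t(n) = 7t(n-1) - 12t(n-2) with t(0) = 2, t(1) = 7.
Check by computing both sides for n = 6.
From the recurrence with t(0) = 2, t(1) = 7:
  t(0) = 2, t(1) = 7, t(2) = 25, t(3) = 91, t(4) = 337, t(5) = 1267, t(6) = 4825
  so the recurrence gives t(6) = 4825.
From the proposed closed form t(n) = 4ⁿ + 3ⁿ + 2:
  t(6) = 4827.
The recurrence gives 4825 but the closed form gives 4827, so the closed form does not satisfy the recurrence.

No, the closed form is incorrect.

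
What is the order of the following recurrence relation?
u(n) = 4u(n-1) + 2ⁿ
The order is the largest lag k for which u(n-k) appears. Here the deepest term is u(n-1) (the 2ⁿ term is non-homogeneous and does not affect the order), so the order is 1.

Order 1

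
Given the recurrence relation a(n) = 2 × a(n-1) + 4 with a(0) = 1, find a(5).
Computing step by step:
a(0) = 1
a(1) = 2 × 1 + 4 = 6
a(2) = 2 × 6 + 4 = 16
a(3) = 2 × 16 + 4 = 36
a(4) = 2 × 36 + 4 = 76
a(5) = 2 × 76 + 4 = 156

156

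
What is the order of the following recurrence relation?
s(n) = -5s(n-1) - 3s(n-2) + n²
The order is the largest lag k for which s(n-k) appears. Here the deepest term is s(n-2) (the n² term is non-homogeneous and does not affect the order), so the order is 2.

Order 2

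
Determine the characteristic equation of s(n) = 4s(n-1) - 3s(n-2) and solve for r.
Substitute s(n) = rⁿ and divide through by rⁿ⁻²: r² - 4r + 3 = 0
Factor: (r - 3)(r - 1) = 0, so r = 3, 1.
General solution: s(n) = A·3ⁿ + B·1ⁿ

Characteristic: r² - 4r + 3 = 0, Roots: r = 3, 1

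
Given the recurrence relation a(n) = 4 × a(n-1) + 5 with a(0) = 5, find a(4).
Computing step by step:
a(0) = 5
a(1) = 4 × 5 + 5 = 25
a(2) = 4 × 25 + 5 = 105
a(3) = 4 × 105 + 5 = 425
a(4) = 4 × 425 + 5 = 1705

1705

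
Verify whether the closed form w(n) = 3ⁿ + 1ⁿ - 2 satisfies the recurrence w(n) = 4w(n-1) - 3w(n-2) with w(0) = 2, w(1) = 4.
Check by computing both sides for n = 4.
From the recurrence with w(0) = 2, w(1) = 4:
  w(0) = 2, w(1) = 4, w(2) = 10, w(3) = 28, w(4) = 82
  so the recurrence gives w(4) = 82.
From the proposed closed form w(n) = 3ⁿ + 1ⁿ - 2:
  w(4) = 80.
The recurrence gives 82 but the closed form gives 80, so the closed form does not satisfy the recurrence.

No, the closed form is incorrect.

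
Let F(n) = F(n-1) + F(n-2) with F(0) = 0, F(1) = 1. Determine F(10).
Computing the sequence terms:
0, 1, 1, 2, 3, 5, 8, 13, 21, 34, 55

55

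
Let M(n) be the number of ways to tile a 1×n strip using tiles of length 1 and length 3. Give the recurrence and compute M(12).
Condition on the last tile: it has length 1 (leaving a 1×(n-1) strip) or length 3 (leaving a 1×(n-3) strip), so M(n) = M(n-1) + M(n-3) (order-3 linear recurrence).
For 0 ≤ i < 3 only unit tiles fit, so M(i) = 1.
Iterating the recurrence: M(3) = 2, M(4) = 3, M(5) = 4, M(6) = 6, M(7) = 9, M(8) = 13, M(9) = 19, M(10) = 28, M(11) = 41, M(12) = 60.

M(n) = M(n-1) + M(n-3), with M(i) = 1 for 0 ≤ i < 3; M(12) = 60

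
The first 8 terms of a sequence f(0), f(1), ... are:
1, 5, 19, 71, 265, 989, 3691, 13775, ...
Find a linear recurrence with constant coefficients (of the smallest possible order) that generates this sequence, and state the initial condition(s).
Look for the lowest-order linear relation among consecutive terms.
Observation: f(n) - 4·f(n-1) - (-1)·f(n-2) = 0 holds for the shown terms, and no order-1 relation f(n) = α·f(n-1) + β fits.
Check at n=3: 4·19 + (-1)·5 = 71. ✓

f(n) = 4f(n-1) - f(n-2), f(0) = 1, f(1) = 5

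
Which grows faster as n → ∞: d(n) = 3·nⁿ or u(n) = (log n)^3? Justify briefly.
Comparing growth rates:
Growth-rate hierarchy: log n ≺ any polynomial ≺ any exponential cⁿ (c>1) ≺ n! ≺ nⁿ.
super-exponential nⁿ dominates polylogarithmic (log n)^3 asymptotically.

d(n) grows faster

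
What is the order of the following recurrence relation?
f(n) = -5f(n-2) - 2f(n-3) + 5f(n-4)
The order is the largest lag k for which f(n-k) appears. Here the deepest term is f(n-4), so the order is 4.

Order 4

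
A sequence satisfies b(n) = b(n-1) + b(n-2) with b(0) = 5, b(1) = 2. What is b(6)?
Computing the sequence terms:
5, 2, 7, 9, 16, 25, 41

41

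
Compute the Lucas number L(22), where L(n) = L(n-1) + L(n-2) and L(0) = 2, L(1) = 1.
Computing the sequence terms:
2, 1, 3, 4, 7, 11, 18, 29, 47, 76, 123, 199, 322, 521, 843, 1364, 2207, 3571, 5778, 9349, 15127, 24476, 39603

39603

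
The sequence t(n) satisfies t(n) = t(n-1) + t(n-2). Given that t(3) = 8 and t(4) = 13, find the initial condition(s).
Work backwards using t(k) = t(k+2) - t(k+1):
t(2) = t(4) - t(3) = 13 - 8 = 5
t(1) = t(3) - t(2) = 8 - 5 = 3
t(0) = t(2) - t(1) = 5 - 3 = 2

t(0) = 2, t(1) = 3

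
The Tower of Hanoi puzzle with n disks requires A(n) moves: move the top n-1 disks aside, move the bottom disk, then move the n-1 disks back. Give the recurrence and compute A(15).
Moving n disks = move the top n-1 disks aside (A(n-1) moves) + move the largest disk (1 move) + move the n-1 disks back on top (A(n-1) moves), so A(n) = 2A(n-1) + 1, with A(1) = 1 (a single disk takes one move).
First terms: 1, 3, 7, 15, 31, 63, … — each is one less than a power of 2. Indeed A(n) + 1 = 2(A(n-1) + 1) with A(1) + 1 = 2, so A(n) + 1 = 2ⁿ and A(n) = 2ⁿ - 1.
Hence A(15) = 2^15 - 1 = 32768 - 1 = 32767.

A(n) = 2A(n-1) + 1, A(1) = 1; A(15) = 32767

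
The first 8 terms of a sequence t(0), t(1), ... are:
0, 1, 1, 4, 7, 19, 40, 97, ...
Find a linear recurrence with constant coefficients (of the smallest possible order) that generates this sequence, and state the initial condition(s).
Look for the lowest-order linear relation among consecutive terms.
Observation: t(n) - 1·t(n-1) - (3)·t(n-2) = 0 holds for the shown terms, and no order-1 relation t(n) = α·t(n-1) + β fits.
Check at n=3: 1·1 + (3)·1 = 4. ✓

t(n) = t(n-1) + 3t(n-2), t(0) = 0, t(1) = 1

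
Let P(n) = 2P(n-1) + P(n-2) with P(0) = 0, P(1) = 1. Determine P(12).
Computing the sequence terms:
0, 1, 2, 5, 12, 29, 70, 169, 408, 985, 2378, 5741, 13860

13860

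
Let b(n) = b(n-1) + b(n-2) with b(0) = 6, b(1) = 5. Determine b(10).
Computing the sequence terms:
6, 5, 11, 16, 27, 43, 70, 113, 183, 296, 479

479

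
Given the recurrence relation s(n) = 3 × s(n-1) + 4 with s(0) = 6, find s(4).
Computing step by step:
s(0) = 6
s(1) = 3 × 6 + 4 = 22
s(2) = 3 × 22 + 4 = 70
s(3) = 3 × 70 + 4 = 214
s(4) = 3 × 214 + 4 = 646

646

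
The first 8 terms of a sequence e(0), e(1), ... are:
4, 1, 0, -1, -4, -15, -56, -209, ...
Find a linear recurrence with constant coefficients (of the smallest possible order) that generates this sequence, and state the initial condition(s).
Look for the lowest-order linear relation among consecutive terms.
Observation: e(n) - 4·e(n-1) - (-1)·e(n-2) = 0 holds for the shown terms, and no order-1 relation e(n) = α·e(n-1) + β fits.
Check at n=3: 4·0 + (-1)·1 = -1. ✓

e(n) = 4e(n-1) - e(n-2), e(0) = 4, e(1) = 1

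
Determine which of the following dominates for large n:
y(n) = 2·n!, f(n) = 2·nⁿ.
Comparing growth rates:
Growth-rate hierarchy: log n ≺ any polynomial ≺ any exponential cⁿ (c>1) ≺ n! ≺ nⁿ.
super-exponential nⁿ dominates factorial asymptotically.

f(n) grows faster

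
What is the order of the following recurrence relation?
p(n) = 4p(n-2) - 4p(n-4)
The order is the largest lag k for which p(n-k) appears. Here the deepest term is p(n-4), so the order is 4.

Order 4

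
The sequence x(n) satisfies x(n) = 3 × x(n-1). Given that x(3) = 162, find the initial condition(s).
In general x(n) = 3ⁿ · x(0). At n = 3: x(0) = x(3) / 3^3 = 162 / 27 = 6.

x(0) = 6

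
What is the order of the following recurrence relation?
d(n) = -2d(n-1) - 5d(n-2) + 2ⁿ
The order is the largest lag k for which d(n-k) appears. Here the deepest term is d(n-2) (the 2ⁿ term is non-homogeneous and does not affect the order), so the order is 2.

Order 2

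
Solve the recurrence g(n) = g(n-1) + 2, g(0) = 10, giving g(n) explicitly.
Recurrence: g(n) = g(n-1) + 2, initial: g(0) = 10.
Each step adds 2, so g(n) = g(0) + 2n = 2n + 10.

g(n) = 2n + 10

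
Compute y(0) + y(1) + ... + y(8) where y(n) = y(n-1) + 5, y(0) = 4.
Computing the sequence terms: 4, 9, 14, 19, 24, 29, 34, 39, 44
Adding these values together:

216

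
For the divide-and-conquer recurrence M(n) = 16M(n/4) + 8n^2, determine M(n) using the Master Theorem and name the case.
Master Theorem template: M(n) = a·M(n/b) + f(n).
Here: a=16, b=4, f(n)=8n^2
Compute log_b(a) = log_4(16) = 2.
f(n) = 8n^2 = Θ(n^2). Case 2: M(n) = Θ(n^2 log n).

Case 2: M(n) = Θ(n^2 log n)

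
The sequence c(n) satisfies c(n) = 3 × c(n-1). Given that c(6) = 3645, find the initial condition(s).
In general c(n) = 3ⁿ · c(0). At n = 6: c(0) = c(6) / 3^6 = 3645 / 729 = 5.

c(0) = 5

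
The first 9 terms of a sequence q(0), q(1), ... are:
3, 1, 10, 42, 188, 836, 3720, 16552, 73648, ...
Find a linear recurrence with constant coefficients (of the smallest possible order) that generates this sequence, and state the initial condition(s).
Look for the lowest-order linear relation among consecutive terms.
Observation: q(n) - 4·q(n-1) - (2)·q(n-2) = 0 holds for the shown terms, and no order-1 relation q(n) = α·q(n-1) + β fits.
Check at n=3: 4·10 + (2)·1 = 42. ✓

q(n) = 4q(n-1) + 2q(n-2), q(0) = 3, q(1) = 1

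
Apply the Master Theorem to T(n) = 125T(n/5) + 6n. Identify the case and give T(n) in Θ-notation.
Master Theorem template: T(n) = a·T(n/b) + f(n).
Here: a=125, b=5, f(n)=6n
Compute log_b(a) = log_5(125) = 3.
f(n) = 6n = O(n^(3-ε)) with ε = 2. Case 1: T(n) = Θ(n^log_b(a)) = Θ(n^3).

Case 1: T(n) = Θ(n^3)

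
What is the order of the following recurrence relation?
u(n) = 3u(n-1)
The order is the largest lag k for which u(n-k) appears. Here the deepest term is u(n-1), so the order is 1.

Order 1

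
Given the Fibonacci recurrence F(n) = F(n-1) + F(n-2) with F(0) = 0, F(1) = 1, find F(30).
Computing the sequence terms:
0, 1, 1, 2, 3, 5, 8, 13, 21, 34, 55, 89, 144, 233, 377, 610, 987, 1597, 2584, 4181, 6765, 10946, 17711, 28657, 46368, 75025, 121393, 196418, 317811, 514229, 832040

832040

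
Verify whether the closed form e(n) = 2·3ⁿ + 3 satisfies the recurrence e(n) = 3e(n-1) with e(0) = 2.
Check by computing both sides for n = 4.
From the recurrence with e(0) = 2:
  e(0) = 2, e(1) = 6, e(2) = 18, e(3) = 54, e(4) = 162
  so the recurrence gives e(4) = 162.
From the proposed closed form e(n) = 2·3ⁿ + 3:
  e(4) = 165.
The recurrence gives 162 but the closed form gives 165, so the closed form does not satisfy the recurrence.

No, the closed form is incorrect.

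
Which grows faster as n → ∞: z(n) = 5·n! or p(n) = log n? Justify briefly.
Comparing growth rates:
Growth-rate hierarchy: log n ≺ any polynomial ≺ any exponential cⁿ (c>1) ≺ n! ≺ nⁿ.
factorial dominates logarithmic asymptotically.

z(n) grows faster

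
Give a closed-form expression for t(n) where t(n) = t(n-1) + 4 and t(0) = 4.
Recurrence: t(n) = t(n-1) + 4, initial: t(0) = 4.
Each step adds 4, so t(n) = t(0) + 4n = 4n + 4.

t(n) = 4n + 4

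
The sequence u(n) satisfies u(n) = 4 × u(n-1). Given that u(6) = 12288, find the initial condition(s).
In general u(n) = 4ⁿ · u(0). At n = 6: u(0) = u(6) / 4^6 = 12288 / 4096 = 3.

u(0) = 3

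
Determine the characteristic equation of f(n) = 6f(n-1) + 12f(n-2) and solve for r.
Substitute f(n) = rⁿ and divide through by rⁿ⁻²: r² - 6r - 12 = 0
Discriminant: 6² + 4·12 = 84, not a perfect square, so by the quadratic formula r = (6 ± √84)/2.
General solution: f(n) = A·r₁ⁿ + B·r₂ⁿ where r₁,r₂ = (6 ± √84)/2

Characteristic: r² - 6r - 12 = 0, Roots: r = (6 ± √84)/2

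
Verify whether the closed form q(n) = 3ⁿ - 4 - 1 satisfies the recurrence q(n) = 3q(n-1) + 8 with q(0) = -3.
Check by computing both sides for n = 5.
From the recurrence with q(0) = -3:
  q(0) = -3, q(1) = -1, q(2) = 5, q(3) = 23, q(4) = 77, q(5) = 239
  so the recurrence gives q(5) = 239.
From the proposed closed form q(n) = 3ⁿ - 4 - 1:
  q(5) = 238.
The recurrence gives 239 but the closed form gives 238, so the closed form does not satisfy the recurrence.

No, the closed form is incorrect.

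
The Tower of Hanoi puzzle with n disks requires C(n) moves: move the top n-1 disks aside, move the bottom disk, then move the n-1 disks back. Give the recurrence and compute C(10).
Moving n disks = move the top n-1 disks aside (C(n-1) moves) + move the largest disk (1 move) + move the n-1 disks back on top (C(n-1) moves), so C(n) = 2C(n-1) + 1, with C(1) = 1 (a single disk takes one move).
First terms: 1, 3, 7, 15, 31, 63, … — each is one less than a power of 2. Indeed C(n) + 1 = 2(C(n-1) + 1) with C(1) + 1 = 2, so C(n) + 1 = 2ⁿ and C(n) = 2ⁿ - 1.
Hence C(10) = 2^10 - 1 = 1024 - 1 = 1023.

C(n) = 2C(n-1) + 1, C(1) = 1; C(10) = 1023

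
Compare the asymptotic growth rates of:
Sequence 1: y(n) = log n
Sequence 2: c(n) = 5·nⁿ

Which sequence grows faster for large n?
Comparing growth rates:
Growth-rate hierarchy: log n ≺ any polynomial ≺ any exponential cⁿ (c>1) ≺ n! ≺ nⁿ.
super-exponential nⁿ dominates logarithmic asymptotically.

c(n) grows faster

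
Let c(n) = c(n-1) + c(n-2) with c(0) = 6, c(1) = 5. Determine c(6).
Computing the sequence terms:
6, 5, 11, 16, 27, 43, 70

70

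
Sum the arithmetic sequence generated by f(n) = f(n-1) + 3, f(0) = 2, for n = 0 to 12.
Computing the sequence terms: 2, 5, 8, 11, 14, 17, 20, 23, 26, 29, 32, 35, 38
Adding these values together:

260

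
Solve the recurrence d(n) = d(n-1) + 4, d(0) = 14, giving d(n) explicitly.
Recurrence: d(n) = d(n-1) + 4, initial: d(0) = 14.
Each step adds 4, so d(n) = d(0) + 4n = 4n + 14.

d(n) = 4n + 14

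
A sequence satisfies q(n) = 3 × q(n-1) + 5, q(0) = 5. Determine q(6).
Computing step by step:
q(0) = 5
q(1) = 3 × 5 + 5 = 20
q(2) = 3 × 20 + 5 = 65
q(3) = 3 × 65 + 5 = 200
q(4) = 3 × 200 + 5 = 605
q(5) = 3 × 605 + 5 = 1820
q(6) = 3 × 1820 + 5 = 5465

5465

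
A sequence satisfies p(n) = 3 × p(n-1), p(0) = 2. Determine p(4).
Computing step by step:
p(0) = 2
p(1) = 3 × 2 = 6
p(2) = 3 × 6 = 18
p(3) = 3 × 18 = 54
p(4) = 3 × 54 = 162

162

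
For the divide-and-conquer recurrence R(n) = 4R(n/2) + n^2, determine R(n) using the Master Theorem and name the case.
Master Theorem template: R(n) = a·R(n/b) + f(n).
Here: a=4, b=2, f(n)=n^2
Compute log_b(a) = log_2(4) = 2.
f(n) = n^2 = Θ(n^2). Case 2: R(n) = Θ(n^2 log n).

Case 2: R(n) = Θ(n^2 log n)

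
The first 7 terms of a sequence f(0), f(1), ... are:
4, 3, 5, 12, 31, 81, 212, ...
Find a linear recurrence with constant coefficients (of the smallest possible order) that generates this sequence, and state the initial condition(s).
Look for the lowest-order linear relation among consecutive terms.
Observation: f(n) - 3·f(n-1) - (-1)·f(n-2) = 0 holds for the shown terms, and no order-1 relation f(n) = α·f(n-1) + β fits.
Check at n=3: 3·5 + (-1)·3 = 12. ✓

f(n) = 3f(n-1) - f(n-2), f(0) = 4, f(1) = 3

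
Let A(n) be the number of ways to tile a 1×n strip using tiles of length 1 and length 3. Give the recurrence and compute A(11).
Condition on the last tile: it has length 1 (leaving a 1×(n-1) strip) or length 3 (leaving a 1×(n-3) strip), so A(n) = A(n-1) + A(n-3) (order-3 linear recurrence).
For 0 ≤ i < 3 only unit tiles fit, so A(i) = 1.
Iterating the recurrence: A(3) = 2, A(4) = 3, A(5) = 4, A(6) = 6, A(7) = 9, A(8) = 13, A(9) = 19, A(10) = 28, A(11) = 41.

A(n) = A(n-1) + A(n-3), with A(i) = 1 for 0 ≤ i < 3; A(11) = 41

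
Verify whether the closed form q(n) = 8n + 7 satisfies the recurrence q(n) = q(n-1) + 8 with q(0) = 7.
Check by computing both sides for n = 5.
From the recurrence with q(0) = 7:
  q(0) = 7, q(1) = 15, q(2) = 23, q(3) = 31, q(4) = 39, q(5) = 47
  so the recurrence gives q(5) = 47.
From the proposed closed form q(n) = 8n + 7:
  q(5) = 47.
Both sides give 47 at n = 5, and the initial condition(s) match, so the closed form is consistent.

Yes, the closed form is correct.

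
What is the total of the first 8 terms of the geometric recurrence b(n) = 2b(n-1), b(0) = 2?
Computing the sequence terms: 2, 4, 8, 16, 32, 64, 128, 256
Adding these values together:

510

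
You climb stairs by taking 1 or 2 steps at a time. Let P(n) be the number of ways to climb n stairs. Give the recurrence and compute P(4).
Condition on the size of the last step (1 to 2): before it there were n-1, …, n-2 stairs climbed, and these cases are disjoint, so P(n) = P(n-1) + P(n-2) (Fibonacci-type sequence).
Initial conditions by direct count (compositions of i into parts ≤ 2): P(1) = 1; P(2) = 2.
Iterating the recurrence: P(3) = 3, P(4) = 5.

P(n) = P(n-1) + P(n-2), P(1) = 1, P(2) = 2; P(4) = 5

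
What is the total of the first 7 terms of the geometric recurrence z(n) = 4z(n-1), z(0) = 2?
Computing the sequence terms: 2, 8, 32, 128, 512, 2048, 8192
Adding these values together:

10922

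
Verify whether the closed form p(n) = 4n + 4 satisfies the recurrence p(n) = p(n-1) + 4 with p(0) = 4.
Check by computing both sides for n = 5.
From the recurrence with p(0) = 4:
  p(0) = 4, p(1) = 8, p(2) = 12, p(3) = 16, p(4) = 20, p(5) = 24
  so the recurrence gives p(5) = 24.
From the proposed closed form p(n) = 4n + 4:
  p(5) = 24.
Both sides give 24 at n = 5, and the initial condition(s) match, so the closed form is consistent.

Yes, the closed form is correct.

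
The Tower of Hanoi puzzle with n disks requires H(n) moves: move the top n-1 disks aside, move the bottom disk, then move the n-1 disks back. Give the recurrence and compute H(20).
Moving n disks = move the top n-1 disks aside (H(n-1) moves) + move the largest disk (1 move) + move the n-1 disks back on top (H(n-1) moves), so H(n) = 2H(n-1) + 1, with H(1) = 1 (a single disk takes one move).
First terms: 1, 3, 7, 15, 31, 63, … — each is one less than a power of 2. Indeed H(n) + 1 = 2(H(n-1) + 1) with H(1) + 1 = 2, so H(n) + 1 = 2ⁿ and H(n) = 2ⁿ - 1.
Hence H(20) = 2^20 - 1 = 1048576 - 1 = 1048575.

H(n) = 2H(n-1) + 1, H(1) = 1; H(20) = 1048575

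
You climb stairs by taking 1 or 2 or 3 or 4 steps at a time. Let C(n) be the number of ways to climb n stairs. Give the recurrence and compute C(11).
Condition on the size of the last step (1 to 4): before it there were n-1, …, n-4 stairs climbed, and these cases are disjoint, so C(n) = C(n-1) + C(n-2) + C(n-3) + C(n-4) (order-4 linear recurrence).
Initial conditions by direct count (compositions of i into parts ≤ 4): C(1) = 1; C(2) = 2; C(3) = 4; C(4) = 8.
Iterating the recurrence: C(5) = 15, C(6) = 29, C(7) = 56, C(8) = 108, C(9) = 208, C(10) = 401, C(11) = 773.

C(n) = C(n-1) + C(n-2) + C(n-3) + C(n-4), C(1) = 1, C(2) = 2, C(3) = 4, C(4) = 8; C(11) = 773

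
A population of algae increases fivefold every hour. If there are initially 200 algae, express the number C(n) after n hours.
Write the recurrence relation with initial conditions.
Each hour multiplies the count by 5, so the count after n hours depends only on the count after n-1 hours: C(n) = 5 × C(n-1). The starting count gives C(0) = 200.
Unrolling n times gives the closed form C(n) = 200 × 5ⁿ.

C(n) = 5 × C(n-1), C(0) = 200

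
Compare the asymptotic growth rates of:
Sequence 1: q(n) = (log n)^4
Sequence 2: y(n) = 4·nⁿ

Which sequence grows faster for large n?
Comparing growth rates:
Growth-rate hierarchy: log n ≺ any polynomial ≺ any exponential cⁿ (c>1) ≺ n! ≺ nⁿ.
super-exponential nⁿ dominates polylogarithmic (log n)^4 asymptotically.

y(n) grows faster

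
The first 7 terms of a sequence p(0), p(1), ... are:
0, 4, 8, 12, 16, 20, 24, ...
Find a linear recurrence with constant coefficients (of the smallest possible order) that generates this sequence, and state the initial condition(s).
Look for the lowest-order linear relation among consecutive terms.
Observation: consecutive differences are constant (= 4).
Check at n=2: 1·4 + 4 = 8. ✓

p(n) = p(n-1) + 4, p(0) = 0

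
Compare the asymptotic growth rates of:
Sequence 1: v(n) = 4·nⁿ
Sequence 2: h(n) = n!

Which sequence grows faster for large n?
Comparing growth rates:
Growth-rate hierarchy: log n ≺ any polynomial ≺ any exponential cⁿ (c>1) ≺ n! ≺ nⁿ.
super-exponential nⁿ dominates factorial asymptotically.

v(n) grows faster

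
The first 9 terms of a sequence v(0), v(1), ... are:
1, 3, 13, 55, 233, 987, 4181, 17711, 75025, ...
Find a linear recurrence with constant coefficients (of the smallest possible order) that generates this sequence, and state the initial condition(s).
Look for the lowest-order linear relation among consecutive terms.
Observation: v(n) - 4·v(n-1) - (1)·v(n-2) = 0 holds for the shown terms, and no order-1 relation v(n) = α·v(n-1) + β fits.
Check at n=3: 4·13 + (1)·3 = 55. ✓

v(n) = 4v(n-1) + v(n-2), v(0) = 1, v(1) = 3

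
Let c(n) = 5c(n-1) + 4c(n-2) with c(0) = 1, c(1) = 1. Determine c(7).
Computing the sequence terms:
1, 1, 9, 49, 281, 1601, 9129, 52049

52049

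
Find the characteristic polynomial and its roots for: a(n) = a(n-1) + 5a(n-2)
Substitute a(n) = rⁿ and divide through by rⁿ⁻²: r² - r - 5 = 0
Discriminant: 1² + 4·5 = 21, not a perfect square, so by the quadratic formula r = (1 ± √21)/2.
General solution: a(n) = A·r₁ⁿ + B·r₂ⁿ where r₁,r₂ = (1 ± √21)/2

Characteristic: r² - r - 5 = 0, Roots: r = (1 ± √21)/2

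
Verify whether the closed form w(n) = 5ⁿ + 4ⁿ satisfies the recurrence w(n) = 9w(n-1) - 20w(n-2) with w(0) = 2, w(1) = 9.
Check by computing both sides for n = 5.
From the recurrence with w(0) = 2, w(1) = 9:
  w(0) = 2, w(1) = 9, w(2) = 41, w(3) = 189, w(4) = 881, w(5) = 4149
  so the recurrence gives w(5) = 4149.
From the proposed closed form w(n) = 5ⁿ + 4ⁿ:
  w(5) = 4149.
Both sides give 4149 at n = 5, and the initial condition(s) match, so the closed form is consistent.

Yes, the closed form is correct.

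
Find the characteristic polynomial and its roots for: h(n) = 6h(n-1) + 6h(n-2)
Substitute h(n) = rⁿ and divide through by rⁿ⁻²: r² - 6r - 6 = 0
Discriminant: 6² + 4·6 = 60, not a perfect square, so by the quadratic formula r = (6 ± √60)/2.
General solution: h(n) = A·r₁ⁿ + B·r₂ⁿ where r₁,r₂ = (6 ± √60)/2

Characteristic: r² - 6r - 6 = 0, Roots: r = (6 ± √60)/2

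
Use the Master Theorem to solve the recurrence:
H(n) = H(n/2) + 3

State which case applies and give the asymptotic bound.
Master Theorem template: H(n) = a·H(n/b) + f(n).
Here: a=1, b=2, f(n)=3
Compute log_b(a) = log_2(1) = 0.
f(n) = 3 = Θ(1). Case 2: H(n) = Θ(log n).

Case 2: H(n) = Θ(log n)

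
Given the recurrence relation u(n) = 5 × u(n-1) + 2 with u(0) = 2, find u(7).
Computing step by step:
u(0) = 2
u(1) = 5 × 2 + 2 = 12
u(2) = 5 × 12 + 2 = 62
u(3) = 5 × 62 + 2 = 312
u(4) = 5 × 312 + 2 = 1562
u(5) = 5 × 1562 + 2 = 7812
u(6) = 5 × 7812 + 2 = 39062
u(7) = 5 × 39062 + 2 = 195312

195312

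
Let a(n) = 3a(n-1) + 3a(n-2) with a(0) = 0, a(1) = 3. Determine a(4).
Computing the sequence terms:
0, 3, 9, 36, 135

135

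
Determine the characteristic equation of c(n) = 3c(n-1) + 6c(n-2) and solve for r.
Substitute c(n) = rⁿ and divide through by rⁿ⁻²: r² - 3r - 6 = 0
Discriminant: 3² + 4·6 = 33, not a perfect square, so by the quadratic formula r = (3 ± √33)/2.
General solution: c(n) = A·r₁ⁿ + B·r₂ⁿ where r₁,r₂ = (3 ± √33)/2

Characteristic: r² - 3r - 6 = 0, Roots: r = (3 ± √33)/2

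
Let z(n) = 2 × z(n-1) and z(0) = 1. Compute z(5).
Computing step by step:
z(0) = 1
z(1) = 2 × 1 = 2
z(2) = 2 × 2 = 4
z(3) = 2 × 4 = 8
z(4) = 2 × 8 = 16
z(5) = 2 × 16 = 32

32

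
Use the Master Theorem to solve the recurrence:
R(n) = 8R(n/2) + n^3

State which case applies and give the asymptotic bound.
Master Theorem template: R(n) = a·R(n/b) + f(n).
Here: a=8, b=2, f(n)=n^3
Compute log_b(a) = log_2(8) = 3.
f(n) = n^3 = Θ(n^3). Case 2: R(n) = Θ(n^3 log n).

Case 2: R(n) = Θ(n^3 log n)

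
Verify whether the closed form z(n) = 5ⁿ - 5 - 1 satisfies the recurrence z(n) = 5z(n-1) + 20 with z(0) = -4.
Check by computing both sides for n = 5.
From the recurrence with z(0) = -4:
  z(0) = -4, z(1) = 0, z(2) = 20, z(3) = 120, z(4) = 620, z(5) = 3120
  so the recurrence gives z(5) = 3120.
From the proposed closed form z(n) = 5ⁿ - 5 - 1:
  z(5) = 3119.
The recurrence gives 3120 but the closed form gives 3119, so the closed form does not satisfy the recurrence.

No, the closed form is incorrect.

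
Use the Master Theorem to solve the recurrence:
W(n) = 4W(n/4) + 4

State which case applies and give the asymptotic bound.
Master Theorem template: W(n) = a·W(n/b) + f(n).
Here: a=4, b=4, f(n)=4
Compute log_b(a) = log_4(4) = 1.
f(n) = 4 = O(n^(1-ε)) with ε = 1. Case 1: W(n) = Θ(n^log_b(a)) = Θ(n).

Case 1: W(n) = Θ(n)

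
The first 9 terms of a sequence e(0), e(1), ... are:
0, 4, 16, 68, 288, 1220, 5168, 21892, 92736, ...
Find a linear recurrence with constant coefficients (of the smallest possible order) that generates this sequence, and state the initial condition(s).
Look for the lowest-order linear relation among consecutive terms.
Observation: e(n) - 4·e(n-1) - (1)·e(n-2) = 0 holds for the shown terms, and no order-1 relation e(n) = α·e(n-1) + β fits.
Check at n=3: 4·16 + (1)·4 = 68. ✓

e(n) = 4e(n-1) + e(n-2), e(0) = 0, e(1) = 4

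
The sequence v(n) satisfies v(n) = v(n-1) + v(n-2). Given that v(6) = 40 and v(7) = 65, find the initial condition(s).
Work backwards using v(k) = v(k+2) - v(k+1):
v(5) = v(7) - v(6) = 65 - 40 = 25
v(4) = v(6) - v(5) = 40 - 25 = 15
v(3) = v(5) - v(4) = 25 - 15 = 10
v(2) = v(4) - v(3) = 15 - 10 = 5
v(1) = v(3) - v(2) = 10 - 5 = 5
v(0) = v(2) - v(1) = 5 - 5 = 0

v(0) = 0, v(1) = 5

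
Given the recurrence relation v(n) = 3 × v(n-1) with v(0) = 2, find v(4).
Computing step by step:
v(0) = 2
v(1) = 3 × 2 = 6
v(2) = 3 × 6 = 18
v(3) = 3 × 18 = 54
v(4) = 3 × 54 = 162

162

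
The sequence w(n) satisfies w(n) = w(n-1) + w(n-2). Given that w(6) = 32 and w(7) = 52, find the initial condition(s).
Work backwards using w(k) = w(k+2) - w(k+1):
w(5) = w(7) - w(6) = 52 - 32 = 20
w(4) = w(6) - w(5) = 32 - 20 = 12
w(3) = w(5) - w(4) = 20 - 12 = 8
w(2) = w(4) - w(3) = 12 - 8 = 4
w(1) = w(3) - w(2) = 8 - 4 = 4
w(0) = w(2) - w(1) = 4 - 4 = 0

w(0) = 0, w(1) = 4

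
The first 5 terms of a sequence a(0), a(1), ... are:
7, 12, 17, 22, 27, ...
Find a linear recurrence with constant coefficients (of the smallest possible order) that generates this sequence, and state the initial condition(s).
Look for the lowest-order linear relation among consecutive terms.
Observation: consecutive differences are constant (= 5).
Check at n=2: 1·12 + 5 = 17. ✓

a(n) = a(n-1) + 5, a(0) = 7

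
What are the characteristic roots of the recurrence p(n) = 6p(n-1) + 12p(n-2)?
Substitute p(n) = rⁿ and divide through by rⁿ⁻²: r² - 6r - 12 = 0
Discriminant: 6² + 4·12 = 84, not a perfect square, so by the quadratic formula r = (6 ± √84)/2.
General solution: p(n) = A·r₁ⁿ + B·r₂ⁿ where r₁,r₂ = (6 ± √84)/2

Characteristic: r² - 6r - 12 = 0, Roots: r = (6 ± √84)/2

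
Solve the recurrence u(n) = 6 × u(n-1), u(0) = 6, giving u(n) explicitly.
Recurrence: u(n) = 6 × u(n-1), initial: u(0) = 6.
Each term is 6 times the previous, so this is geometric with ratio 6. After n steps: u(n) = u(0)·6ⁿ = 6·6ⁿ.

u(n) = 6·6ⁿ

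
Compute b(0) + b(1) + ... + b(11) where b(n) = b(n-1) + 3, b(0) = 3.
Computing the sequence terms: 3, 6, 9, 12, 15, 18, 21, 24, 27, 30, 33, 36
Adding these values together:

234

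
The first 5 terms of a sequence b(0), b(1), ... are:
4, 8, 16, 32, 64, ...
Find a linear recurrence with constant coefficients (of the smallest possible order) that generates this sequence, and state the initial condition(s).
Look for the lowest-order linear relation among consecutive terms.
Observation: each term is 2× the previous.
Check at n=2: 2·8 = 16. ✓

b(n) = 2 × b(n-1), b(0) = 4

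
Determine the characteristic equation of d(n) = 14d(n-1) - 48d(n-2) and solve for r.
Substitute d(n) = rⁿ and divide through by rⁿ⁻²: r² - 14r + 48 = 0
Factor: (r - 8)(r - 6) = 0, so r = 8, 6.
General solution: d(n) = A·8ⁿ + B·6ⁿ

Characteristic: r² - 14r + 48 = 0, Roots: r = 8, 6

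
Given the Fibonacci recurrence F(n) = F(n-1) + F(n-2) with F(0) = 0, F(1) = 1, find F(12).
Computing the sequence terms:
0, 1, 1, 2, 3, 5, 8, 13, 21, 34, 55, 89, 144

144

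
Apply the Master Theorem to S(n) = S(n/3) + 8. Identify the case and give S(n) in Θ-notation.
Master Theorem template: S(n) = a·S(n/b) + f(n).
Here: a=1, b=3, f(n)=8
Compute log_b(a) = log_3(1) = 0.
f(n) = 8 = Θ(1). Case 2: S(n) = Θ(log n).

Case 2: S(n) = Θ(log n)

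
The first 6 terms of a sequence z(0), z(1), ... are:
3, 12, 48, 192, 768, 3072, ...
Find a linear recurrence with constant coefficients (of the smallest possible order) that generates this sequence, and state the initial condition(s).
Look for the lowest-order linear relation among consecutive terms.
Observation: each term is 4× the previous.
Check at n=2: 4·12 = 48. ✓

z(n) = 4 × z(n-1), z(0) = 3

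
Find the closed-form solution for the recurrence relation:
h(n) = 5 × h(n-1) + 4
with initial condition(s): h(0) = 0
Recurrence: h(n) = 5 × h(n-1) + 4, initial: h(0) = 0.
Try h(n) = A·5ⁿ + C. Substituting: A·5ⁿ + C = 5(A·5ⁿ⁻¹ + C) + 4 = A·5ⁿ + 5C + 4, so C = 5C + 4, giving C = -1. Then h(0) = A - 1 = 0 gives A = 1.

h(n) = 5ⁿ - 1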